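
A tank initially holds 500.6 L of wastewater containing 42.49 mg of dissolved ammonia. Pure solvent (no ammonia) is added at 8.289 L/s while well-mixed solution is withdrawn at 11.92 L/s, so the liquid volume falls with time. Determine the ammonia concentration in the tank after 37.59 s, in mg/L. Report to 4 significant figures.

Total volume: dV/dt = Q_in − Q_out = -3.63100 L/s, so V(t) = 500.6 − 3.63100 t and V(37.59) = 364.111 L.
No ammonia enters, so dm/dt = −Q_out · (m/V).
dm/m = −Q_out dt/(V₀ − 3.63100 t); integrating gives ln(m/m₀) = −(Q_out/(Q_in−Q_out)) ln(V/V₀).
m = m₀ (V₀/V)^(Q_out/(Q_in−Q_out)) = 42.49 × (500.6/364.111)^(-3.28284) = 14.9420 mg.
C = m/V = 14.9420/364.111 = 0.0410370 mg/L.

0.04104 mg/L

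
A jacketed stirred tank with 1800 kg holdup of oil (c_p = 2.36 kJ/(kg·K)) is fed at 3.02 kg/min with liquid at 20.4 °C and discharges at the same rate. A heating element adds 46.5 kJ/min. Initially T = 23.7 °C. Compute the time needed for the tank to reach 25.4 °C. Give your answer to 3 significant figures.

447 min

M c_p dT/dt = ṁ c_p (T_in − T) + Q̇.
τ = M/ṁ = 596.03 min; T_ss = T_in + Q̇/(ṁ c_p) = 26.924 °C.
T(t) = T_ss + (T₀ − T_ss) e^(−t/τ). Set T = 25.4:
e^(−t/τ) = (25.4 − 26.924)/(23.7 − 26.924) = 0.47275
t = −596.03 · ln(0.47275) = 446.53 min.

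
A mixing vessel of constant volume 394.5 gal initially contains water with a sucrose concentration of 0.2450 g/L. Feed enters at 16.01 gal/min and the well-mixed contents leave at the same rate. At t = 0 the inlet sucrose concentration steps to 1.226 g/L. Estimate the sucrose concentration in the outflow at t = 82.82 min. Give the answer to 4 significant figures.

1.192 g/L

Mass balance on the solute (V constant): V dC/dt = Q(C_in − C).
Time constant τ = V/Q = 394.5/16.01 = 24.6408 min.
This is linear first-order; C(t) = C_in + (C₀ − C_in) e^(−t/τ).
C(82.82) = 1.226 + (0.2450 − 1.226)·e^(−82.82/24.6408) = 1.226 + (-0.981000)·0.0346976 = 1.19196 g/L.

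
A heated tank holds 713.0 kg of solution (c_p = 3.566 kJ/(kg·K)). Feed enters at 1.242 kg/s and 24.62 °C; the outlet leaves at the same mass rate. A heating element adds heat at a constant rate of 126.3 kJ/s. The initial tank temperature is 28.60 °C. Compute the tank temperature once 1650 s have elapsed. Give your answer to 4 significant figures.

M c_p dT/dt = ṁ c_p (T_in − T) + Q̇.
Rearrange: dT/dt = (T_ss − T)/τ with τ = M/ṁ = 574.074 s and T_ss = T_in + Q̇/(ṁ c_p) = 53.1368 °C.
Integrating: T(t) = T_ss + (T₀ − T_ss) e^(−t/τ).
T(1650) = 53.1368 + (-24.5368)·e^(−1650/574.074) = 53.1368 + (-24.5368)·0.0564617 = 51.7514 °C.

51.75 °C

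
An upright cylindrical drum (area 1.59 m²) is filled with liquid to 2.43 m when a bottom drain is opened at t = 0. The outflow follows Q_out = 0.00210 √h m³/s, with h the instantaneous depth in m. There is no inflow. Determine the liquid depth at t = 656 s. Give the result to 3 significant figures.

1.27 m

With no inflow, A dh/dt = −0.00210 √h.
∫ h^(−1/2) dh = −(0.00210/A) ∫ dt, giving 2√h = 2√h₀ − (0.00210/A) t.
√h = √2.43 − 0.00210·656/(2·1.59) = 1.5588 − 0.43321 = 1.1256.
h = 1.1256² = 1.2671 m.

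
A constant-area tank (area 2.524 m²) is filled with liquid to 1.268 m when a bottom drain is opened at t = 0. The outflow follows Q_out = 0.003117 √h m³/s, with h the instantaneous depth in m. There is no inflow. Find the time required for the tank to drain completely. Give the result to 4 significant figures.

With no inflow, A dh/dt = −0.003117 √h.
This is separable: 2 d(√h)/dt = −0.003117/A, so √h = √h₀ − (0.003117/(2A)) t.
Set h = 0: 2√h₀ = (0.003117/A) t_empty ⇒ t_empty = 2A√h₀/0.003117.
t_empty = 2·2.524·√1.268/0.003117 = 5.04800·1.12606/0.003117 = 1823.65 s.

1824 s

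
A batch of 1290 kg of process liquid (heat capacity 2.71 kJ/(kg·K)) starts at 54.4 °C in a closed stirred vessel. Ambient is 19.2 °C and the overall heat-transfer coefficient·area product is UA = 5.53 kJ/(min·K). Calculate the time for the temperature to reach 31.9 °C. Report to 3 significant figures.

644 min

M c_p dT/dt = −UA(T − T_amb).
τ = M c_p/UA = 632.17 min; T_ss = T_amb = 19.200 °C.
T(t) = T_ss + (T₀ − T_ss)e^(−t/τ); set T = 31.9:
t = −τ ln[(T − T_ss)/(T₀ − T_ss)] = −632.17 · ln(0.36080) = 644.46 min.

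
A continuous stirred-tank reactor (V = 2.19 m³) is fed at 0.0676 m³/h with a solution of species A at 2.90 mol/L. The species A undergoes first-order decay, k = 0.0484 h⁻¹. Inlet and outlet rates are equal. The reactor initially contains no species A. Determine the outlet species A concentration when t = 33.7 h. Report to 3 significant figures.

Species balance: V dC/dt = Q C_in − Q C − k V C.
dC/dt = (Q/V) C_in − (Q/V + k) C; effective rate a = Q/V + k = 0.030868 + 0.0484 = 0.079268 h⁻¹.
C_ss = Q C_in/(Q + kV) = 1.1293 mol/L; C(t) = C_ss + (C₀ − C_ss) e^(−a t).
C(33.7) = 1.1293 + (-1.1293)·e^(−0.079268·33.7) = 1.1293 + (-1.1293)·0.069161 = 1.0512 mol/L.

1.05 mol/L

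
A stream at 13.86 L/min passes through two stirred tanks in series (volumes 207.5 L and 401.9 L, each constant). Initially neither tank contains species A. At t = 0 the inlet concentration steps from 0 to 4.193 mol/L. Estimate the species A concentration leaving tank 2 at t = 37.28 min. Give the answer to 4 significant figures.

2.167 mol/L

Time constants: τᵢ = Vᵢ/Q for each well-mixed tank.
τ₁ = 207.5/13.86 = 14.9711 min; τ₂ = 401.9/13.86 = 28.9971 min.
Tank 1: C₁ = C_in(1 − e^(−t/τ₁)). Tank 2 (τ₁ ≠ τ₂): C₂ = C_in[1 − (τ₁ e^(−t/τ₁) − τ₂ e^(−t/τ₂))/(τ₁ − τ₂)].
At t = 37.28: e^(−t/τ₁) = 0.0828997, e^(−t/τ₂) = 0.276472.
C₂ = 4.193·[1 − (14.9711·0.0828997 − 28.9971·0.276472)/(-14.0260)] = 4.193·0.516911 = 2.16741 mol/L.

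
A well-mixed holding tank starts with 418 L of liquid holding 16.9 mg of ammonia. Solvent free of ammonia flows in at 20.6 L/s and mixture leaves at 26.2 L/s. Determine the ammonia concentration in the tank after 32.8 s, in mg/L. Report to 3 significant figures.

Let m(t) be the amount of ammonia. Volume: V(t) = V₀ + (Q_in − Q_out) t = 418 − 5.6000 t; V(32.8) = 234.32 L.
No ammonia enters, so dm/dt = −Q_out · (m/V).
dm/m = −Q_out dt/(V₀ − 5.6000 t); integrating gives ln(m/m₀) = −(Q_out/(Q_in−Q_out)) ln(V/V₀).
m = m₀ (V₀/V)^(Q_out/(Q_in−Q_out)) = 16.9 × (418/234.32)^(-4.6786) = 1.1268 mg.
C = m/V = 1.1268/234.32 = 0.0048088 mg/L.

0.00481 mg/L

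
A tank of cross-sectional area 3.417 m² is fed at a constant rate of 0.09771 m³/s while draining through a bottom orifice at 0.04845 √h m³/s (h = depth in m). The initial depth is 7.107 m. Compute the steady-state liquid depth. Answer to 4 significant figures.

Unsteady balance on liquid volume: A dh/dt = Q_in − 0.04845 √h. At steady state dh/dt = 0:
Q_in = 0.04845 √h_ss ⇒ √h_ss = 0.09771/0.04845 = 2.01672.
h_ss = 2.01672² = 4.06715 m. (Since h₀ = 7.107 m > h_ss, the level will fall toward this value.)

4.067 m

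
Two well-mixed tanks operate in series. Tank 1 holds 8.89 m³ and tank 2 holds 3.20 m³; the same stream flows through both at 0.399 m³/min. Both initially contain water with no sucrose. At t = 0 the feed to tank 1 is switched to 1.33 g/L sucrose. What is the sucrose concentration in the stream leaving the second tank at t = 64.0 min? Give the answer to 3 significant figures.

Species balance on tank i: dCᵢ/dt = (Cᵢ₋₁ − Cᵢ)/τᵢ with τᵢ = Vᵢ/Q.
τ₁ = 8.89/0.399 = 22.281 min; τ₂ = 3.20/0.399 = 8.0201 min.
Tank 1: C₁ = C_in(1 − e^(−t/τ₁)). Tank 2 (τ₁ ≠ τ₂): C₂ = C_in[1 − (τ₁ e^(−t/τ₁) − τ₂ e^(−t/τ₂))/(τ₁ − τ₂)].
At t = 64.0: e^(−t/τ₁) = 0.056561, e^(−t/τ₂) = 0.00034224.
C₂ = 1.33·[1 − (22.281·0.056561 − 8.0201·0.00034224)/(14.261)] = 1.33·0.91182 = 1.2127 g/L.

1.21 g/L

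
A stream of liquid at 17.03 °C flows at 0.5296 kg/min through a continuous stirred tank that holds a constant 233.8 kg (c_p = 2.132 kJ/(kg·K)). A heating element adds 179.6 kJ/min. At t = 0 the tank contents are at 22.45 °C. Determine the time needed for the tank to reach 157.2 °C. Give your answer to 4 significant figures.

M c_p dT/dt = ṁ c_p (T_in − T) + Q̇.
τ = M/ṁ = 441.465 min; T_ss = T_in + Q̇/(ṁ c_p) = 176.094 °C.
T(t) = T_ss + (T₀ − T_ss) e^(−t/τ). Set T = 157.2:
e^(−t/τ) = (157.2 − 176.094)/(22.45 − 176.094) = 0.122971
t = −441.465 · ln(0.122971) = 925.226 min.

925.2 min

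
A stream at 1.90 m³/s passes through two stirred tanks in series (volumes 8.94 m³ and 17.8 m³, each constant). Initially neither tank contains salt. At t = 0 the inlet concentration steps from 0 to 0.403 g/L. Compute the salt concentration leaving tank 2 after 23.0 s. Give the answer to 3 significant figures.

0.337 g/L

Species balance on tank i: dCᵢ/dt = (Cᵢ₋₁ − Cᵢ)/τᵢ with τᵢ = Vᵢ/Q.
τ₁ = 8.94/1.90 = 4.7053 s; τ₂ = 17.8/1.90 = 9.3684 s.
Solving the cascade with C₁(0)=C₂(0)=0 gives C₂(t) = C_in[1 − (τ₁ e^(−t/τ₁) − τ₂ e^(−t/τ₂))/(τ₁ − τ₂)].
At t = 23.0: e^(−t/τ₁) = 0.0075354, e^(−t/τ₂) = 0.085858.
C₂ = 0.403·[1 − (4.7053·0.0075354 − 9.3684·0.085858)/(-4.6632)] = 0.403·0.83511 = 0.33655 g/L.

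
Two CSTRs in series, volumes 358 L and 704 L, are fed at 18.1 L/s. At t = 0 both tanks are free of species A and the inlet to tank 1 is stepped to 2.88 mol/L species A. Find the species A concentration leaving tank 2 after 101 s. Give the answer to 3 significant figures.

Time constants: τᵢ = Vᵢ/Q for each well-mixed tank.
τ₁ = 358/18.1 = 19.779 s; τ₂ = 704/18.1 = 38.895 s.
Tank 1: C₁ = C_in(1 − e^(−t/τ₁)). Tank 2 (τ₁ ≠ τ₂): C₂ = C_in[1 − (τ₁ e^(−t/τ₁) − τ₂ e^(−t/τ₂))/(τ₁ − τ₂)].
At t = 101: e^(−t/τ₁) = 0.0060577, e^(−t/τ₂) = 0.074517.
C₂ = 2.88·[1 − (19.779·0.0060577 − 38.895·0.074517)/(-19.116)] = 2.88·0.85465 = 2.4614 mol/L.

2.46 mol/L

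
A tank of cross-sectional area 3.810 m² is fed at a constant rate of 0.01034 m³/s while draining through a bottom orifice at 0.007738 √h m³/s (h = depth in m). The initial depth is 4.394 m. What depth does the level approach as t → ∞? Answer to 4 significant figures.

1.786 m

Mass balance (ρ constant): A dh/dt = Q_in − 0.007738 √h. At steady state dh/dt = 0:
Q_in = 0.007738 √h_ss ⇒ √h_ss = 0.01034/0.007738 = 1.33626.
h_ss = 1.33626² = 1.78560 m. (Since h₀ = 4.394 m > h_ss, the level will fall toward this value.)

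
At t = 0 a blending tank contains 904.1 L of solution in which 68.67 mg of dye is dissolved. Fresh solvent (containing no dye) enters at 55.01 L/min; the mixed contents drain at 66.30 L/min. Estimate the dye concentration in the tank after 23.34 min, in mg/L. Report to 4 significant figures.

Let m(t) be the amount of dye. Volume: V(t) = V₀ + (Q_in − Q_out) t = 904.1 − 11.2900 t; V(23.34) = 640.591 L.
Solute balance: dm/dt = 0 − Q_out C = −Q_out m/V(t).
dm/m = −Q_out dt/(V₀ − 11.2900 t); integrating gives ln(m/m₀) = −(Q_out/(Q_in−Q_out)) ln(V/V₀).
m = m₀ (V₀/V)^(Q_out/(Q_in−Q_out)) = 68.67 × (904.1/640.591)^(-5.87245) = 9.07905 mg.
C = m/V = 9.07905/640.591 = 0.0141729 mg/L.

0.01417 mg/L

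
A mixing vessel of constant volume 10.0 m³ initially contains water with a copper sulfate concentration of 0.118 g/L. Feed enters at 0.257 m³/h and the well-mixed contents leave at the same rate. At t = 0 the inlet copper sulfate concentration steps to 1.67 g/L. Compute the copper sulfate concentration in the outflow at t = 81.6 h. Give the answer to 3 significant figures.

Accumulation = in − out for the solute gives V dC/dt = Q(C_in − C).
Rewrite as dC/dt + C/τ = C_in/τ, τ = V/Q = 38.911 h.
C approaches C_in exponentially: C(t) = C_in + (C₀ − C_in) e^(−t/τ).
C(81.6) = 1.67 + (0.118 − 1.67)·e^(−81.6/38.911) = 1.67 + (-1.5520)·0.12281 = 1.4794 g/L.

1.48 g/L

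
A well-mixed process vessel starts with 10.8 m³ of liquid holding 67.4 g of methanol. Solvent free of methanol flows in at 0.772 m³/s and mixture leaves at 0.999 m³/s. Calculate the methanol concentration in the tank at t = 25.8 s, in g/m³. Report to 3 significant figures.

Let m(t) be the amount of methanol. Volume: V(t) = V₀ + (Q_in − Q_out) t = 10.8 − 0.22700 t; V(25.8) = 4.9434 m³.
Solute balance: dm/dt = 0 − Q_out C = −Q_out m/V(t).
dm/m = −Q_out dt/(V₀ − 0.22700 t); integrating gives ln(m/m₀) = −(Q_out/(Q_in−Q_out)) ln(V/V₀).
m = m₀ (V₀/V)^(Q_out/(Q_in−Q_out)) = 67.4 × (10.8/4.9434)^(-4.4009) = 2.1628 g.
C = m/V = 2.1628/4.9434 = 0.43751 g/m³.

0.438 g/m³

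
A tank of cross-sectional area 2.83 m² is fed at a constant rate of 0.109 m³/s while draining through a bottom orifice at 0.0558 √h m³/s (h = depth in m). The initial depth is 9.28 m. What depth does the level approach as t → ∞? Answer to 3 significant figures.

Level balance: A dh/dt = 0.109 − 0.0558 √h. Setting dh/dt = 0:
Q_in = 0.0558 √h_ss ⇒ √h_ss = 0.109/0.0558 = 1.9534.
h_ss = 1.9534² = 3.8158 m. (Since h₀ = 9.28 m > h_ss, the level will fall toward this value.)

3.82 m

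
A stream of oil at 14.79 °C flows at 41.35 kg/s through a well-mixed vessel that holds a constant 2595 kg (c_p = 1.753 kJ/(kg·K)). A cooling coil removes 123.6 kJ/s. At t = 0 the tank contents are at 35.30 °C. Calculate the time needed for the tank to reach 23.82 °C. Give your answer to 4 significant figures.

M c_p dT/dt = ṁ c_p (T_in − T) − Q̇.
τ = M/ṁ = 62.7570 s; T_ss = T_in − Q̇/(ṁ c_p) = 13.0849 °C.
T(t) = T_ss + (T₀ − T_ss) e^(−t/τ). Set T = 23.82:
e^(−t/τ) = (23.82 − 13.0849)/(35.30 − 13.0849) = 0.483235
t = −62.7570 · ln(0.483235) = 45.6401 s.

45.64 s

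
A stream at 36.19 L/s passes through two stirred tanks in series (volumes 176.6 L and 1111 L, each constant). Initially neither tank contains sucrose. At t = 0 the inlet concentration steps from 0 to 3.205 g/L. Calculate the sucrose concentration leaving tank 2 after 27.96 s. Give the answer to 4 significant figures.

Time constants: τᵢ = Vᵢ/Q for each well-mixed tank.
τ₁ = 176.6/36.19 = 4.87980 s; τ₂ = 1111/36.19 = 30.6991 s.
Tank 1: C₁ = C_in(1 − e^(−t/τ₁)). Tank 2 (τ₁ ≠ τ₂): C₂ = C_in[1 − (τ₁ e^(−t/τ₁) − τ₂ e^(−t/τ₂))/(τ₁ − τ₂)].
At t = 27.96: e^(−t/τ₁) = 0.00324792, e^(−t/τ₂) = 0.402212.
C₂ = 3.205·[1 − (4.87980·0.00324792 − 30.6991·0.402212)/(-25.8193)] = 3.205·0.522385 = 1.67424 g/L.

1.674 g/L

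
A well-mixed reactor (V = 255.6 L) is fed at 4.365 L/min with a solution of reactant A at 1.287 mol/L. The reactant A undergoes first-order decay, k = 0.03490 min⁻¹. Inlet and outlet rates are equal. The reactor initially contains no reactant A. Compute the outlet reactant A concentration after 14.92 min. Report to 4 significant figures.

0.2281 mol/L

Species balance: V dC/dt = Q C_in − Q C − k V C.
dC/dt = (Q/V) C_in − (Q/V + k) C; effective rate a = Q/V + k = 0.0170775 + 0.03490 = 0.0519775 min⁻¹.
C_ss = Q C_in/(Q + kV) = 0.422851 mol/L; C(t) = C_ss + (C₀ − C_ss) e^(−a t).
C(14.92) = 0.422851 + (-0.422851)·e^(−0.0519775·14.92) = 0.422851 + (-0.422851)·0.460472 = 0.228140 mol/L.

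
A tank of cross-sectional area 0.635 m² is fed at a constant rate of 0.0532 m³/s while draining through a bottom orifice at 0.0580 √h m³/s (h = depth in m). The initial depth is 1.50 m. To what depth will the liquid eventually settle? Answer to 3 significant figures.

A dh/dt = Q_in − 0.0580 √h. Steady state requires inflow = outflow:
Q_in = 0.0580 √h_ss ⇒ √h_ss = 0.0532/0.0580 = 0.91724.
h_ss = 0.91724² = 0.84133 m. (Since h₀ = 1.50 m > h_ss, the level will fall toward this value.)

0.841 m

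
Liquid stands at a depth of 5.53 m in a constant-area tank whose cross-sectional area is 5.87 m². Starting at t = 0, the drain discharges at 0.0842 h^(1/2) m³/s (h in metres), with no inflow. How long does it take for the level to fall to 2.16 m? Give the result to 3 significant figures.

Mass balance (ρ constant): A dh/dt = −0.0842 √h.
Separate and integrate: 2(√h − √h₀) = −(0.0842/A) t.
t = 2A(√h₀ − √h)/0.0842 = 2·5.87·(√5.53 − √2.16)/0.0842
  = 11.740 × (2.3516 − 1.4697) / 0.0842 = 122.96 s.

123 s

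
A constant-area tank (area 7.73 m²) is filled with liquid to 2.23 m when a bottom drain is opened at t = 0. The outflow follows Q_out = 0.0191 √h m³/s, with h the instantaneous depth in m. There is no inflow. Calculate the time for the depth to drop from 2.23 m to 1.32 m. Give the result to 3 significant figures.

279 s

With no inflow, A dh/dt = −0.0191 √h.
Separate and integrate: 2(√h − √h₀) = −(0.0191/A) t.
t = 2A(√h₀ − √h)/0.0191 = 2·7.73·(√2.23 − √1.32)/0.0191
  = 15.460 × (1.4933 − 1.1489) / 0.0191 = 278.77 s.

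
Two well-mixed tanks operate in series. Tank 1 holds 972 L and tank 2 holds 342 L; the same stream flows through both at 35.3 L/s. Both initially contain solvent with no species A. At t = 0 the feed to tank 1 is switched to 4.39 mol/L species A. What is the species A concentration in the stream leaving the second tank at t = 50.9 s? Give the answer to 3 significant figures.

3.34 mol/L

Species balance on tank i: dCᵢ/dt = (Cᵢ₋₁ − Cᵢ)/τᵢ with τᵢ = Vᵢ/Q.
τ₁ = 972/35.3 = 27.535 s; τ₂ = 342/35.3 = 9.6884 s.
Solving the cascade with C₁(0)=C₂(0)=0 gives C₂(t) = C_in[1 − (τ₁ e^(−t/τ₁) − τ₂ e^(−t/τ₂))/(τ₁ − τ₂)].
At t = 50.9: e^(−t/τ₁) = 0.15747, e^(−t/τ₂) = 0.0052281.
C₂ = 4.39·[1 − (27.535·0.15747 − 9.6884·0.0052281)/(17.847)] = 4.39·0.75989 = 3.3359 mol/L.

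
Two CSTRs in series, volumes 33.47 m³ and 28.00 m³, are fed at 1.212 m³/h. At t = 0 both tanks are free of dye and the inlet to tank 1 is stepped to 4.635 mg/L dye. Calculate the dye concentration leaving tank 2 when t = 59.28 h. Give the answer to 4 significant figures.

Each tank obeys Vᵢ dCᵢ/dt = Q(Cᵢ₋₁ − Cᵢ), so τᵢ = Vᵢ/Q.
τ₁ = 33.47/1.212 = 27.6155 h; τ₂ = 28.00/1.212 = 23.1023 h.
Tank 1: C₁ = C_in(1 − e^(−t/τ₁)). Tank 2 (τ₁ ≠ τ₂): C₂ = C_in[1 − (τ₁ e^(−t/τ₁) − τ₂ e^(−t/τ₂))/(τ₁ − τ₂)].
At t = 59.28: e^(−t/τ₁) = 0.116879, e^(−t/τ₂) = 0.0768441.
C₂ = 4.635·[1 − (27.6155·0.116879 − 23.1023·0.0768441)/(4.51320)] = 4.635·0.678192 = 3.14342 mg/L.

3.143 mg/L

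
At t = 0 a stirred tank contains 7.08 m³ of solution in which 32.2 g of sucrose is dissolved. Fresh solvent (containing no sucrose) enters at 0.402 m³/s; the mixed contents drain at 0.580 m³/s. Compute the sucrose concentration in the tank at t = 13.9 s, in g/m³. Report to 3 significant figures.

1.72 g/m³

Let m(t) be the amount of sucrose. Volume: V(t) = V₀ + (Q_in − Q_out) t = 7.08 − 0.17800 t; V(13.9) = 4.6058 m³.
Solute balance: dm/dt = 0 − Q_out C = −Q_out m/V(t).
Separate: dm/m = −Q_out dt/V(t) ⇒ ln(m/m₀) = −(Q_out/(Q_in−Q_out)) ln(V/V₀).
m = m₀ (V₀/V)^(Q_out/(Q_in−Q_out)) = 32.2 × (7.08/4.6058)^(-3.2584) = 7.9326 g.
C = m/V = 7.9326/4.6058 = 1.7223 g/m³.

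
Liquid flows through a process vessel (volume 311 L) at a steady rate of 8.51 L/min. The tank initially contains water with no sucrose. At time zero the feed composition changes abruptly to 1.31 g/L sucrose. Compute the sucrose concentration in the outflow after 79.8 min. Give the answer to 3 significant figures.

1.16 g/L

Accumulation = in − out for the solute gives V dC/dt = Q(C_in − C).
Time constant τ = V/Q = 311/8.51 = 36.545 min.
This is linear first-order; C(t) = C_in + (C₀ − C_in) e^(−t/τ).
C(79.8) = 1.31 + (0 − 1.31)·e^(−79.8/36.545) = 1.31 + (-1.3100)·0.11264 = 1.1624 g/L.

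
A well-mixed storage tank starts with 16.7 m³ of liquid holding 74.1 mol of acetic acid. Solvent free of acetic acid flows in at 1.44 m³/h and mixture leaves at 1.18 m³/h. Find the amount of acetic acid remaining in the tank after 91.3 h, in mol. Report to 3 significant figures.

1.34 mol

Total volume: dV/dt = Q_in − Q_out = 0.26000 m³/h, so V(t) = 16.7 + 0.26000 t and V(91.3) = 40.438 m³.
Solute balance: dm/dt = 0 − Q_out C = −Q_out m/V(t).
Separate: dm/m = −Q_out dt/V(t) ⇒ ln(m/m₀) = −(Q_out/(Q_in−Q_out)) ln(V/V₀).
m = m₀ (V₀/V)^(Q_out/(Q_in−Q_out)) = 74.1 × (16.7/40.438)^(4.5385) = 1.3388 mol.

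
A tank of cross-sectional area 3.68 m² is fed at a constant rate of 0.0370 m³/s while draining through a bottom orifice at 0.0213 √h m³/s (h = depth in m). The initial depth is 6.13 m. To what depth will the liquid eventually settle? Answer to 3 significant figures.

3.02 m

Level balance: A dh/dt = 0.0370 − 0.0213 √h. Setting dh/dt = 0:
Q_in = 0.0213 √h_ss ⇒ √h_ss = 0.0370/0.0213 = 1.7371.
h_ss = 1.7371² = 3.0175 m. (Since h₀ = 6.13 m > h_ss, the level will fall toward this value.)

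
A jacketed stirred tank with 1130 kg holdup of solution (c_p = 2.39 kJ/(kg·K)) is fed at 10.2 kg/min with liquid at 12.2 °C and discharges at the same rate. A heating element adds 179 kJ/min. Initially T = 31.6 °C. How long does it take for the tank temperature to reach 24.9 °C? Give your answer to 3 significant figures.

89.9 min

M c_p dT/dt = ṁ c_p (T_in − T) + Q̇.
τ = M/ṁ = 110.78 min; T_ss = T_in + Q̇/(ṁ c_p) = 19.543 °C.
T(t) = T_ss + (T₀ − T_ss) e^(−t/τ). Set T = 24.9:
e^(−t/τ) = (24.9 − 19.543)/(31.6 − 19.543) = 0.44432
t = −110.78 · ln(0.44432) = 89.869 min.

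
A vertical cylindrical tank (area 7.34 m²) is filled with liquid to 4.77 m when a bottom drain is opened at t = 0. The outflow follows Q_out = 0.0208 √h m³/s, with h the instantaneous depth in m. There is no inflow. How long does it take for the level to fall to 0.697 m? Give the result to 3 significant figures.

952 s

With no inflow, A dh/dt = −0.0208 √h.
Separate and integrate: 2(√h − √h₀) = −(0.0208/A) t.
t = 2A(√h₀ − √h)/0.0208 = 2·7.34·(√4.77 − √0.697)/0.0208
  = 14.680 × (2.1840 − 0.83487) / 0.0208 = 952.20 s.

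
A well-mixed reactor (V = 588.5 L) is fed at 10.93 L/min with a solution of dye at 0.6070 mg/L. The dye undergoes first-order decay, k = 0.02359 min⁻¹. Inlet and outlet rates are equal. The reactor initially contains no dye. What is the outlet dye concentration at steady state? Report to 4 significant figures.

Species balance: V dC/dt = Q C_in − Q C − k V C.
Steady state (dC/dt = 0): C_ss = Q C_in/(Q + kV) = C_in/(1 + kV/Q).
C_ss = 10.93·0.6070/(10.93 + 0.02359·588.5) = 6.63451/24.8127 = 0.267383 mg/L.

0.2674 mg/L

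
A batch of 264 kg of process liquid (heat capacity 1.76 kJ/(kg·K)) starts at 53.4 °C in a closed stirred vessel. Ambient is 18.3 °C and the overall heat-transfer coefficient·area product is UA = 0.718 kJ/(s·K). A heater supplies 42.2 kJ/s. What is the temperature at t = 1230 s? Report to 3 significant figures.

M c_p dT/dt = −UA(T − T_amb) + Q̇.
dT/dt = (T_ss − T)/τ with T_ss = T_amb + Q̇/UA = 18.3 + 42.2/0.718 = 77.074 °C, τ = M c_p/UA = 264·1.76/0.718 = 647.13 s.
T approaches T_ss exponentially: T(t) = T_ss + (T₀ − T_ss) e^(−t/τ).
T(1230) = 77.074 + (-23.674)·0.14946 = 73.536 °C.

73.5 °C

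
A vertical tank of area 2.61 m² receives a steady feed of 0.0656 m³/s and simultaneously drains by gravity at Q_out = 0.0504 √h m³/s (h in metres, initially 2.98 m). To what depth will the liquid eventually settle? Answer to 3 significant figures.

Level balance: A dh/dt = 0.0656 − 0.0504 √h. Setting dh/dt = 0:
Q_in = 0.0504 √h_ss ⇒ √h_ss = 0.0656/0.0504 = 1.3016.
h_ss = 1.3016² = 1.6941 m. (Since h₀ = 2.98 m > h_ss, the level will fall toward this value.)

1.69 m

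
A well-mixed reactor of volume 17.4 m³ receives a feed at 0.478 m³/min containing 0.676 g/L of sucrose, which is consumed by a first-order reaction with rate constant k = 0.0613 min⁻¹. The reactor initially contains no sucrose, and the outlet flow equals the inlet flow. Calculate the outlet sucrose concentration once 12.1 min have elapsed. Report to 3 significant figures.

0.138 g/L

V dC/dt = Q(C_in − C) − k V C.
dC/dt = (Q/V) C_in − (Q/V + k) C; effective rate a = Q/V + k = 0.027471 + 0.0613 = 0.088771 min⁻¹.
C_ss = Q C_in/(Q + kV) = 0.20920 g/L; C(t) = C_ss + (C₀ − C_ss) e^(−a t).
C(12.1) = 0.20920 + (-0.20920)·e^(−0.088771·12.1) = 0.20920 + (-0.20920)·0.34159 = 0.13774 g/L.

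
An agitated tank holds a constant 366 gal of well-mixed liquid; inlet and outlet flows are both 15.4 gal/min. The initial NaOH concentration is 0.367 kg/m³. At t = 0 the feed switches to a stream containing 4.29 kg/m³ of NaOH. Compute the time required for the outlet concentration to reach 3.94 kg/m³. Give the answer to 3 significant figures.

57.4 min

Species balance: V dC/dt = Q(C_in − C) ⇒ τ = V/Q = 23.766 min.
C(t) = C_in + (C₀ − C_in) e^(−t/τ). Set C = 3.94 and solve for t:
e^(−t/τ) = (C − C_in)/(C₀ − C_in) = (3.94 − 4.29)/(0.367 − 4.29) = 0.089217
t = −τ ln(…) = 23.766 × 2.4167 = 57.435 min.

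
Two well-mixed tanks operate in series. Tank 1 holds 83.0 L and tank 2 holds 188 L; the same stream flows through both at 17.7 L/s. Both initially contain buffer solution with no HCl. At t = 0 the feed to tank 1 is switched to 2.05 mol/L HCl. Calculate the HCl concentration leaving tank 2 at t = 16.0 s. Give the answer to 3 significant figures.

1.29 mol/L

Species balance on tank i: dCᵢ/dt = (Cᵢ₋₁ − Cᵢ)/τᵢ with τᵢ = Vᵢ/Q.
τ₁ = 83.0/17.7 = 4.6893 s; τ₂ = 188/17.7 = 10.621 s.
Solving the cascade with C₁(0)=C₂(0)=0 gives C₂(t) = C_in[1 − (τ₁ e^(−t/τ₁) − τ₂ e^(−t/τ₂))/(τ₁ − τ₂)].
At t = 16.0: e^(−t/τ₁) = 0.032974, e^(−t/τ₂) = 0.22171.
C₂ = 2.05·[1 − (4.6893·0.032974 − 10.621·0.22171)/(-5.9322)] = 2.05·0.62910 = 1.2896 mol/L.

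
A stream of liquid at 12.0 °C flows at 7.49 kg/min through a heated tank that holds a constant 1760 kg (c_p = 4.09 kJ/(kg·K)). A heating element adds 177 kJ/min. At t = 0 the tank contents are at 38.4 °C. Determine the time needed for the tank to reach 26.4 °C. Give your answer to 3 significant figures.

Energy balance: M c_p dT/dt = ṁ c_p (T_in − T) + 177.
τ = M/ṁ = 234.98 min; T_ss = T_in + Q̇/(ṁ c_p) = 17.778 °C.
T(t) = T_ss + (T₀ − T_ss) e^(−t/τ). Set T = 26.4:
e^(−t/τ) = (26.4 − 17.778)/(38.4 − 17.778) = 0.41810
t = −234.98 · ln(0.41810) = 204.91 min.

205 min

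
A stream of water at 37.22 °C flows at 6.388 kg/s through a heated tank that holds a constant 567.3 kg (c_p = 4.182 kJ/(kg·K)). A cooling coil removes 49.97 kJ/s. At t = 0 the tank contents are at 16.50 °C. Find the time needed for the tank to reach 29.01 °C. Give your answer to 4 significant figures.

First-law balance (no shaft work): M c_p dT/dt = ṁ c_p (T_in − T) − 49.97.
τ = M/ṁ = 88.8071 s; T_ss = T_in − Q̇/(ṁ c_p) = 35.3495 °C.
T(t) = T_ss + (T₀ − T_ss) e^(−t/τ). Set T = 29.01:
e^(−t/τ) = (29.01 − 35.3495)/(16.50 − 35.3495) = 0.336322
t = −88.8071 · ln(0.336322) = 96.7720 s.

96.77 s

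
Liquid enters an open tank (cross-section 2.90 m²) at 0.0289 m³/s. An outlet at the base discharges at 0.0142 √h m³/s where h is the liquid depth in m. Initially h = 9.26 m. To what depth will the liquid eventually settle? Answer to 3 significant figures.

4.14 m

A dh/dt = Q_in − 0.0142 √h. Steady state requires inflow = outflow:
Q_in = 0.0142 √h_ss ⇒ √h_ss = 0.0289/0.0142 = 2.0352.
h_ss = 2.0352² = 4.1421 m. (Since h₀ = 9.26 m > h_ss, the level will fall toward this value.)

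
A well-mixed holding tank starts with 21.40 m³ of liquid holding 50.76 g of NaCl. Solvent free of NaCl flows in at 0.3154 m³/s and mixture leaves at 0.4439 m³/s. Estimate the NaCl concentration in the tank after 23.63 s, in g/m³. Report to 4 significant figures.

Total volume: dV/dt = Q_in − Q_out = -0.128500 m³/s, so V(t) = 21.40 − 0.128500 t and V(23.63) = 18.3635 m³.
Solute balance: dm/dt = 0 − Q_out C = −Q_out m/V(t).
Separate: dm/m = −Q_out dt/V(t) ⇒ ln(m/m₀) = −(Q_out/(Q_in−Q_out)) ln(V/V₀).
m = m₀ (V₀/V)^(Q_out/(Q_in−Q_out)) = 50.76 × (21.40/18.3635)^(-3.45447) = 29.9190 g.
C = m/V = 29.9190/18.3635 = 1.62926 g/m³.

1.629 g/m³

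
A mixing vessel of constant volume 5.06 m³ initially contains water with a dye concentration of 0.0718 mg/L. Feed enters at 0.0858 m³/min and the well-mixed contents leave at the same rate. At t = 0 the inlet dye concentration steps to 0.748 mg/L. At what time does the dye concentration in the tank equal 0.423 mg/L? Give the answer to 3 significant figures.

Mass balance on the solute (V constant): V dC/dt = Q(C_in − C), so τ = V/Q = 58.974 min.
C(t) = C_in + (C₀ − C_in) e^(−t/τ). Set C = 0.423 and solve for t:
e^(−t/τ) = (C − C_in)/(C₀ − C_in) = (0.423 − 0.748)/(0.0718 − 0.748) = 0.48063
t = −τ ln(…) = 58.974 × 0.73266 = 43.208 min.

43.2 min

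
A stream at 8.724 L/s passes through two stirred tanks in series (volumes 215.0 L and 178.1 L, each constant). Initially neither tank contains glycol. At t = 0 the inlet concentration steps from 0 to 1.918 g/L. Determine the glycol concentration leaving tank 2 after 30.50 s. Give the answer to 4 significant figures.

0.7542 g/L

Species balance on tank i: dCᵢ/dt = (Cᵢ₋₁ − Cᵢ)/τᵢ with τᵢ = Vᵢ/Q.
τ₁ = 215.0/8.724 = 24.6447 s; τ₂ = 178.1/8.724 = 20.4149 s.
Solving the cascade with C₁(0)=C₂(0)=0 gives C₂(t) = C_in[1 − (τ₁ e^(−t/τ₁) − τ₂ e^(−t/τ₂))/(τ₁ − τ₂)].
At t = 30.50: e^(−t/τ₁) = 0.290082, e^(−t/τ₂) = 0.224472.
C₂ = 1.918·[1 − (24.6447·0.290082 − 20.4149·0.224472)/(4.22971)] = 1.918·0.393247 = 0.754248 g/L.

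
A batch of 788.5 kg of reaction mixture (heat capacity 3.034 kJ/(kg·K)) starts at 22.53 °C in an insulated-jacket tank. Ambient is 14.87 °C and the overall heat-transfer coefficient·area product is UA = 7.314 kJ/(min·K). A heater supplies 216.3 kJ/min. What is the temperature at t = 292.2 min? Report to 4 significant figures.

35.47 °C

First-law balance (no shaft work): M c_p dT/dt = −UA(T − T_amb) + Q̇.
dT/dt = (T_ss − T)/τ with T_ss = T_amb + Q̇/UA = 14.87 + 216.3/7.314 = 44.4434 °C, τ = M c_p/UA = 788.5·3.034/7.314 = 327.086 min.
Integrating: T(t) = T_ss + (T₀ − T_ss) e^(−t/τ).
T(292.2) = 44.4434 + (-21.9134)·0.409286 = 35.4746 °C.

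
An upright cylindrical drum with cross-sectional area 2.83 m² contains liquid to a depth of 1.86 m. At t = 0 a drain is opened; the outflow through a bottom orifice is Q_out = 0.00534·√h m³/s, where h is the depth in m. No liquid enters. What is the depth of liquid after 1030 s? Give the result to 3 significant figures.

A dh/dt = −Q_out = −0.00534 √h.
This is separable: 2 d(√h)/dt = −0.00534/A, so √h = √h₀ − (0.00534/(2A)) t.
√h = √1.86 − 0.00534·1030/(2·2.83) = 1.3638 − 0.97177 = 0.39205.
h = 0.39205² = 0.15370 m.

0.154 m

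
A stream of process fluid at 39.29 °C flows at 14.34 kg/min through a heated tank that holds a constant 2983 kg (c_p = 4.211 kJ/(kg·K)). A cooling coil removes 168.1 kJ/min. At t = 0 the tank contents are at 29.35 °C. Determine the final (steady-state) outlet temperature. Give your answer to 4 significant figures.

M c_p dT/dt = ṁ c_p (T_in − T) − Q̇.
At steady state dT/dt = 0 ⇒ T_ss = T_in − Q̇/(ṁ c_p) = 39.29 − 168.1/(14.34·4.211) = 36.5062 °C.

36.51 °C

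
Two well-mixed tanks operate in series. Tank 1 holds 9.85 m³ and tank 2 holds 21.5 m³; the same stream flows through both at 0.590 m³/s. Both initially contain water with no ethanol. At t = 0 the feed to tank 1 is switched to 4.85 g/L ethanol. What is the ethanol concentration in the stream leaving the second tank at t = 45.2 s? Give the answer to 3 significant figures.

Time constants: τᵢ = Vᵢ/Q for each well-mixed tank.
τ₁ = 9.85/0.590 = 16.695 s; τ₂ = 21.5/0.590 = 36.441 s.
Solving the cascade with C₁(0)=C₂(0)=0 gives C₂(t) = C_in[1 − (τ₁ e^(−t/τ₁) − τ₂ e^(−t/τ₂))/(τ₁ − τ₂)].
At t = 45.2: e^(−t/τ₁) = 0.066709, e^(−t/τ₂) = 0.28928.
C₂ = 4.85·[1 − (16.695·0.066709 − 36.441·0.28928)/(-19.746)] = 4.85·0.52254 = 2.5343 g/L.

2.53 g/L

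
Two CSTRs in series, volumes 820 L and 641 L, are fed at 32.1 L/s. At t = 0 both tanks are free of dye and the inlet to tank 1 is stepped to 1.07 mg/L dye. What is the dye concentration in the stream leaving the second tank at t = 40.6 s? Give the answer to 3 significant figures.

0.571 mg/L

Each tank obeys Vᵢ dCᵢ/dt = Q(Cᵢ₋₁ − Cᵢ), so τᵢ = Vᵢ/Q.
τ₁ = 820/32.1 = 25.545 s; τ₂ = 641/32.1 = 19.969 s.
Solving the cascade with C₁(0)=C₂(0)=0 gives C₂(t) = C_in[1 − (τ₁ e^(−t/τ₁) − τ₂ e^(−t/τ₂))/(τ₁ − τ₂)].
At t = 40.6: e^(−t/τ₁) = 0.20406, e^(−t/τ₂) = 0.13092.
C₂ = 1.07·[1 − (25.545·0.20406 − 19.969·0.13092)/(5.5763)] = 1.07·0.53403 = 0.57141 mg/L.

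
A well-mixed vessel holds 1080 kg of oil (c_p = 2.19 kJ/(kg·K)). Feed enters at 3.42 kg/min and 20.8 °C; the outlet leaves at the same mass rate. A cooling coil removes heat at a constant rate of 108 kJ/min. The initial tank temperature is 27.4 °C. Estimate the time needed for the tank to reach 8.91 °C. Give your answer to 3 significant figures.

M c_p dT/dt = ṁ c_p (T_in − T) − Q̇.
τ = M/ṁ = 315.79 min; T_ss = T_in − Q̇/(ṁ c_p) = 6.3804 °C.
T(t) = T_ss + (T₀ − T_ss) e^(−t/τ). Set T = 8.91:
e^(−t/τ) = (8.91 − 6.3804)/(27.4 − 6.3804) = 0.12035
t = −315.79 · ln(0.12035) = 668.65 min.

669 min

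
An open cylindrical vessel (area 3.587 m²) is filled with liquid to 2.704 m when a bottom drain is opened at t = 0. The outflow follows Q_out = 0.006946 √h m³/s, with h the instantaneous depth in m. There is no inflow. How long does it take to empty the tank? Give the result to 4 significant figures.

With no inflow, A dh/dt = −0.006946 √h.
This is separable: 2 d(√h)/dt = −0.006946/A, so √h = √h₀ − (0.006946/(2A)) t.
Tank is empty when √h = 0: t_empty = 2A√h₀/0.006946.
t_empty = 2·3.587·√2.704/0.006946 = 7.17400·1.64438/0.006946 = 1698.36 s.

1698 s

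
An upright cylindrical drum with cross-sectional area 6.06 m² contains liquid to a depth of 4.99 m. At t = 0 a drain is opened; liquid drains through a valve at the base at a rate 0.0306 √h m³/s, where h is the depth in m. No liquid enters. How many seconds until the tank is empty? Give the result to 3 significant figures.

885 s

Accumulation of liquid (constant cross-section A): A dh/dt = −0.0306 √h.
∫ h^(−1/2) dh = −(0.0306/A) ∫ dt, giving 2√h = 2√h₀ − (0.0306/A) t.
Tank is empty when √h = 0: t_empty = 2A√h₀/0.0306.
t_empty = 2·6.06·√4.99/0.0306 = 12.120·2.2338/0.0306 = 884.77 s.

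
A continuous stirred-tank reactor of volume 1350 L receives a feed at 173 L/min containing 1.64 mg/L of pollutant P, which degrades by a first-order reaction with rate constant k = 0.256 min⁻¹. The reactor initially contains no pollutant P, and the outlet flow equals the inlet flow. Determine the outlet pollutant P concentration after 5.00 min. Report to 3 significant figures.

Accumulation = in − out − consumed: V dC/dt = Q C_in − Q C − k V C.
dC/dt = (Q/V) C_in − (Q/V + k) C; effective rate a = Q/V + k = 0.12815 + 0.256 = 0.38415 min⁻¹.
C_ss = Q C_in/(Q + kV) = 0.54709 mg/L; C(t) = C_ss + (C₀ − C_ss) e^(−a t).
C(5.00) = 0.54709 + (-0.54709)·e^(−0.38415·5.00) = 0.54709 + (-0.54709)·0.14650 = 0.46694 mg/L.

0.467 mg/L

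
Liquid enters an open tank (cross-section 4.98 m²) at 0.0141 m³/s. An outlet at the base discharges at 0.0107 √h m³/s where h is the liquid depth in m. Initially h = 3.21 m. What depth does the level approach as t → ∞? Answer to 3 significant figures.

1.74 m

Level balance: A dh/dt = 0.0141 − 0.0107 √h. Setting dh/dt = 0:
Q_in = 0.0107 √h_ss ⇒ √h_ss = 0.0141/0.0107 = 1.3178.
h_ss = 1.3178² = 1.7365 m. (Since h₀ = 3.21 m > h_ss, the level will fall toward this value.)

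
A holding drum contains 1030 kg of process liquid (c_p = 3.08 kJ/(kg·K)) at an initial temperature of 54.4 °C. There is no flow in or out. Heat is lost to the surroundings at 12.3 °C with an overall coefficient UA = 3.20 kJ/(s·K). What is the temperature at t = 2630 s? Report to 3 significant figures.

Lumped-capacitance energy balance: M c_p dT/dt = UA(T_amb − T).
dT/dt = (T_ss − T)/τ with T_ss = T_amb = 12.300 °C, τ = M c_p/UA = 1030·3.08/3.20 = 991.38 s.
Integrating: T(t) = T_ss + (T₀ − T_ss) e^(−t/τ).
T(2630) = 12.300 + (42.100)·0.070448 = 15.266 °C.

15.3 °C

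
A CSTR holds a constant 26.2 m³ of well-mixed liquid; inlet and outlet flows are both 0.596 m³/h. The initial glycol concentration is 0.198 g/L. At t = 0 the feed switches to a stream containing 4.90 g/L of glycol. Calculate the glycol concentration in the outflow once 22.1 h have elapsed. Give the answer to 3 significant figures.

Transient balance on the dissolved component: V dC/dt = Q(C_in − C).
Rewrite as dC/dt + C/τ = C_in/τ, τ = V/Q = 43.960 h.
C approaches C_in exponentially: C(t) = C_in + (C₀ − C_in) e^(−t/τ).
C(22.1) = 4.90 + (0.198 − 4.90)·e^(−22.1/43.960) = 4.90 + (-4.7020)·0.60488 = 2.0559 g/L.

2.06 g/L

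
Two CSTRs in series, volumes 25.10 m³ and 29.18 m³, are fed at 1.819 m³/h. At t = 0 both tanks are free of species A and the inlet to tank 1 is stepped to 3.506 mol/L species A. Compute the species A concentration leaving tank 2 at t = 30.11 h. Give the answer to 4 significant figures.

2.101 mol/L

Species balance on tank i: dCᵢ/dt = (Cᵢ₋₁ − Cᵢ)/τᵢ with τᵢ = Vᵢ/Q.
τ₁ = 25.10/1.819 = 13.7988 h; τ₂ = 29.18/1.819 = 16.0418 h.
Tank 1: C₁ = C_in(1 − e^(−t/τ₁)). Tank 2 (τ₁ ≠ τ₂): C₂ = C_in[1 − (τ₁ e^(−t/τ₁) − τ₂ e^(−t/τ₂))/(τ₁ − τ₂)].
At t = 30.11: e^(−t/τ₁) = 0.112807, e^(−t/τ₂) = 0.153053.
C₂ = 3.506·[1 − (13.7988·0.112807 − 16.0418·0.153053)/(-2.24299)] = 3.506·0.599359 = 2.10135 mol/L.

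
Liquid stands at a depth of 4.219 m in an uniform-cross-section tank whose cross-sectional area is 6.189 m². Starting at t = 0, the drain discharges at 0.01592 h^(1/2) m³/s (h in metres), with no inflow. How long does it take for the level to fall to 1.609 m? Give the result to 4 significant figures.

610.8 s

Volume balance on the tank: A dh/dt = −0.01592 √h.
This is separable: 2 d(√h)/dt = −0.01592/A, so √h = √h₀ − (0.01592/(2A)) t.
t = 2A(√h₀ − √h)/0.01592 = 2·6.189·(√4.219 − √1.609)/0.01592
  = 12.3780 × (2.05402 − 1.26846) / 0.01592 = 610.780 s.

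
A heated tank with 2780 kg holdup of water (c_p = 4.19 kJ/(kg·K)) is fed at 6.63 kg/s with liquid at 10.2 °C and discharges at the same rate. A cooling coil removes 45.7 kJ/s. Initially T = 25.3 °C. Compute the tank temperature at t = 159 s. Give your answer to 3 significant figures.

M c_p dT/dt = ṁ c_p (T_in − T) − Q̇.
Rearrange: dT/dt = (T_ss − T)/τ with τ = M/ṁ = 419.31 s and T_ss = T_in − Q̇/(ṁ c_p) = 8.5549 °C.
This is linear first-order; T(t) = T_ss + (T₀ − T_ss) e^(−t/τ).
T(159) = 8.5549 + (16.745)·e^(−159/419.31) = 8.5549 + (16.745)·0.68441 = 20.015 °C.

20.0 °C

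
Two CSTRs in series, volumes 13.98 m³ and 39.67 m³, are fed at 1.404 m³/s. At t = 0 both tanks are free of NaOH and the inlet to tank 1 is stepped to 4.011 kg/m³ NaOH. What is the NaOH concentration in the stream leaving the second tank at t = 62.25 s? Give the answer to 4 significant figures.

3.331 kg/m³

Each tank obeys Vᵢ dCᵢ/dt = Q(Cᵢ₋₁ − Cᵢ), so τᵢ = Vᵢ/Q.
τ₁ = 13.98/1.404 = 9.95726 s; τ₂ = 39.67/1.404 = 28.2550 s.
Solving the cascade with C₁(0)=C₂(0)=0 gives C₂(t) = C_in[1 − (τ₁ e^(−t/τ₁) − τ₂ e^(−t/τ₂))/(τ₁ − τ₂)].
At t = 62.25: e^(−t/τ₁) = 0.00192714, e^(−t/τ₂) = 0.110455.
C₂ = 4.011·[1 − (9.95726·0.00192714 − 28.2550·0.110455)/(-18.2977)] = 4.011·0.830487 = 3.33108 kg/m³.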